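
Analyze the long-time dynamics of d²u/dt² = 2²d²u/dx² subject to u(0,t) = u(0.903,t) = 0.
Long-time behavior: u oscillates (no decay). Energy is conserved; the solution oscillates indefinitely as standing waves.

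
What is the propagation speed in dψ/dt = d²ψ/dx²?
Infinite. The heat equation is parabolic, not hyperbolic, so disturbances propagate instantly.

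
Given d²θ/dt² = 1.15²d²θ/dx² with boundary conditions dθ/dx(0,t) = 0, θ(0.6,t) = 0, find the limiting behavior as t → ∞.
θ oscillates (no decay). Energy is conserved; the solution oscillates indefinitely as standing waves.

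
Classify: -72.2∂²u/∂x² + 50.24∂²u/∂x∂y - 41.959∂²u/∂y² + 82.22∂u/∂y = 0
Elliptic (discriminant = -9593.7016).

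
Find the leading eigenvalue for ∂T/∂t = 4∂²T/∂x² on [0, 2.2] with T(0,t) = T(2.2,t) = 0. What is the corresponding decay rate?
Eigenvalues: λₙ = 4n²π²/2.2².
First three modes:
  n=1: λ₁ = 4π²/2.2² ≈ 8.157
  n=2: λ₂ = 16π²/2.2² ≈ 32.627 (4× faster decay)
  n=3: λ₃ = 36π²/2.2² ≈ 73.41 (9× faster decay)
As t → ∞, higher modes decay exponentially faster. The n=1 mode dominates: T ~ c₁ sin(πx/2.2) e^{-λ₁t}.
Decay rate: λ₁ = 4π²/2.2² ≈ 8.157.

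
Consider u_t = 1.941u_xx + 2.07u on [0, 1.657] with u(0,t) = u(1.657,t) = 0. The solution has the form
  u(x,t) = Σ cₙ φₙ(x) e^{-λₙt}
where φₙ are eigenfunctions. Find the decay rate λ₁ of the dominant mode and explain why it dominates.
Eigenvalues: λₙ = 1.941n²π²/1.657² - 2.07.
First three modes:
  n=1: λ₁ = 1.941π²/1.657² - 2.07 ≈ 4.907
  n=2: λ₂ = 7.764π²/1.657² - 2.07 ≈ 25.839
  n=3: λ₃ = 17.469π²/1.657² - 2.07 ≈ 60.725
Since 1.941π²/1.657² ≈ 6.977 > 2.07, all λₙ > 0.
The n=1 mode decays slowest → dominates as t → ∞.
Asymptotic: u ~ c₁ sin(πx/1.657) e^{-λ₁t} with decay rate λ₁ ≈ 4.907.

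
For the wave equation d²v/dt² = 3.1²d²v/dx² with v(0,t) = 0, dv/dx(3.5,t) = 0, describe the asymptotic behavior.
v oscillates (no decay). Energy is conserved; the solution oscillates indefinitely as standing waves.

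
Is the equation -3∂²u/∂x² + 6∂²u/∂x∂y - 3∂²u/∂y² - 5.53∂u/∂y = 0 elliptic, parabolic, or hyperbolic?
Computing B² - 4AC with A = -3, B = 6, C = -3: discriminant = 0 (zero). Answer: parabolic.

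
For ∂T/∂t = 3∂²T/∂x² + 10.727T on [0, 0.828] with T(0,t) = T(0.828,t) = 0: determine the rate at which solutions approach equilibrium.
Eigenvalues: λₙ = 3n²π²/0.828² - 10.727.
First three modes:
  n=1: λ₁ = 3π²/0.828² - 10.727 ≈ 32.461
  n=2: λ₂ = 12π²/0.828² - 10.727 ≈ 162.024
  n=3: λ₃ = 27π²/0.828² - 10.727 ≈ 377.963
Since 3π²/0.828² ≈ 43.188 > 10.727, all λₙ > 0.
The n=1 mode decays slowest → dominates as t → ∞.
Asymptotic: T ~ c₁ sin(πx/0.828) e^{-λ₁t} with decay rate λ₁ ≈ 32.461.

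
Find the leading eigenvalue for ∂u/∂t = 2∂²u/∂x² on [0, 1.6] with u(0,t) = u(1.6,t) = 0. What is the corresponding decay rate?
Eigenvalues: λₙ = 2n²π²/1.6².
First three modes:
  n=1: λ₁ = 2π²/1.6² ≈ 7.711
  n=2: λ₂ = 8π²/1.6² ≈ 30.843 (4× faster decay)
  n=3: λ₃ = 18π²/1.6² ≈ 69.396 (9× faster decay)
As t → ∞, higher modes decay exponentially faster. The n=1 mode dominates: u ~ c₁ sin(πx/1.6) e^{-λ₁t}.
Decay rate: λ₁ = 2π²/1.6² ≈ 7.711.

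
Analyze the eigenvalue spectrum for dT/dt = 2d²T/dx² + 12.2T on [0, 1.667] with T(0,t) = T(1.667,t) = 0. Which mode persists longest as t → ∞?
Eigenvalues: λₙ = 2n²π²/1.667² - 12.2.
First three modes:
  n=1: λ₁ = 2π²/1.667² - 12.2 ≈ -5.097
  n=2: λ₂ = 8π²/1.667² - 12.2 ≈ 16.213
  n=3: λ₃ = 18π²/1.667² - 12.2 ≈ 51.729
Since 2π²/1.667² ≈ 7.103 < 12.2, λ₁ < 0.
The n=1 mode grows fastest (−λₙ is largest for n=1) → dominates.
Asymptotic: T ~ c₁ sin(πx/1.667) e^{5.097t} (exponential growth at rate −λ₁ ≈ 5.097).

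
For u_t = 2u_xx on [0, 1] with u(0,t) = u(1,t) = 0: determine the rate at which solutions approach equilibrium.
Eigenvalues: λₙ = 2n²π².
First three modes:
  n=1: λ₁ = 2π² ≈ 19.739
  n=2: λ₂ = 8π² ≈ 78.957 (4× faster decay)
  n=3: λ₃ = 18π² ≈ 177.653 (9× faster decay)
As t → ∞, higher modes decay exponentially faster. The n=1 mode dominates: u ~ c₁ sin(πx) e^{-λ₁t}.
Decay rate: λ₁ = 2π² ≈ 19.739.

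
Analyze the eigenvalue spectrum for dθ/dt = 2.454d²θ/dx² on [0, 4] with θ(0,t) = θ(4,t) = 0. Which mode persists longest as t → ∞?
Eigenvalues: λₙ = 2.454n²π²/4².
First three modes:
  n=1: λ₁ = 2.454π²/4² ≈ 1.514
  n=2: λ₂ = 9.816π²/4² ≈ 6.055 (4× faster decay)
  n=3: λ₃ = 22.086π²/4² ≈ 13.624 (9× faster decay)
As t → ∞, higher modes decay exponentially faster. The n=1 mode dominates: θ ~ c₁ sin(πx/4) e^{-λ₁t}.
Decay rate: λ₁ = 2.454π²/4² ≈ 1.514.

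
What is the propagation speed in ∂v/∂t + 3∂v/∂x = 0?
Speed = 3. Information travels along x - 3t = const (rightward).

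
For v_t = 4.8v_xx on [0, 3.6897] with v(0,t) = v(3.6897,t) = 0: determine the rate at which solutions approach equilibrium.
Eigenvalues: λₙ = 4.8n²π²/3.6897².
First three modes:
  n=1: λ₁ = 4.8π²/3.6897² ≈ 3.48
  n=2: λ₂ = 19.2π²/3.6897² ≈ 13.919 (4× faster decay)
  n=3: λ₃ = 43.2π²/3.6897² ≈ 31.319 (9× faster decay)
As t → ∞, higher modes decay exponentially faster. The n=1 mode dominates: v ~ c₁ sin(πx/3.6897) e^{-λ₁t}.
Decay rate: λ₁ = 4.8π²/3.6897² ≈ 3.48.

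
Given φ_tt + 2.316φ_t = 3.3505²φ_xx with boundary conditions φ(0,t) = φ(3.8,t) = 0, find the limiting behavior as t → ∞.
φ → 0. Damping (γ=2.316) dissipates energy; oscillations decay exponentially.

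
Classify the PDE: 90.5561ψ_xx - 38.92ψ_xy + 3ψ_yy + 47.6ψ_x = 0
A = 90.5561, B = -38.92, C = 3. Discriminant B² - 4AC = 428.0932. Since 428.0932 > 0, hyperbolic.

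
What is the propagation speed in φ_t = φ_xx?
Infinite. The heat equation is parabolic, not hyperbolic, so disturbances propagate instantly.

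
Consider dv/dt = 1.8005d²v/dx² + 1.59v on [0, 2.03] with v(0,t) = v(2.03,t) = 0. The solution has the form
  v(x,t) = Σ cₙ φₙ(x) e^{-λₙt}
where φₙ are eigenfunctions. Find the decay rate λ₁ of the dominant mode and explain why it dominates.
Eigenvalues: λₙ = 1.8005n²π²/2.03² - 1.59.
First three modes:
  n=1: λ₁ = 1.8005π²/2.03² - 1.59 ≈ 2.722
  n=2: λ₂ = 7.202π²/2.03² - 1.59 ≈ 15.659
  n=3: λ₃ = 16.2045π²/2.03² - 1.59 ≈ 37.22
Since 1.8005π²/2.03² ≈ 4.312 > 1.59, all λₙ > 0.
The n=1 mode decays slowest → dominates as t → ∞.
Asymptotic: v ~ c₁ sin(πx/2.03) e^{-λ₁t} with decay rate λ₁ ≈ 2.722.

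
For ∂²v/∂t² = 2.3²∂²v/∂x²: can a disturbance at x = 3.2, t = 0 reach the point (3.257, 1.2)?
Yes. The domain of dependence is [0.497, 6.017], and 3.2 ∈ [0.497, 6.017].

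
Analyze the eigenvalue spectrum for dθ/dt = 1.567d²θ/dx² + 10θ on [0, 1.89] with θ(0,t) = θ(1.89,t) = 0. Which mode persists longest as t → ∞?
Eigenvalues: λₙ = 1.567n²π²/1.89² - 10.
First three modes:
  n=1: λ₁ = 1.567π²/1.89² - 10 ≈ -5.67
  n=2: λ₂ = 6.268π²/1.89² - 10 ≈ 7.318
  n=3: λ₃ = 14.103π²/1.89² - 10 ≈ 28.966
Since 1.567π²/1.89² ≈ 4.33 < 10, λ₁ < 0.
The n=1 mode grows fastest (−λₙ is largest for n=1) → dominates.
Asymptotic: θ ~ c₁ sin(πx/1.89) e^{5.67t} (exponential growth at rate −λ₁ ≈ 5.67).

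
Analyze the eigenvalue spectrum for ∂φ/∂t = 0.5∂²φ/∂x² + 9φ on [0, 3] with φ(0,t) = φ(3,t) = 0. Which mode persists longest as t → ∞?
Eigenvalues: λₙ = 0.5n²π²/3² - 9.
First three modes:
  n=1: λ₁ = 0.5π²/3² - 9 ≈ -8.452
  n=2: λ₂ = 2π²/3² - 9 ≈ -6.807
  n=3: λ₃ = 4.5π²/3² - 9 ≈ -4.065
Since 0.5π²/3² ≈ 0.548 < 9, λ₁ < 0.
The n=1 mode grows fastest (−λₙ is largest for n=1) → dominates.
Asymptotic: φ ~ c₁ sin(πx/3) e^{8.452t} (exponential growth at rate −λ₁ ≈ 8.452).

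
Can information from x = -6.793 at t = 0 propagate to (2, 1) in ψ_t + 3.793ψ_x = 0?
No. Only data at x = -1.793 affects (2, 1). Advection has one-way propagation along characteristics.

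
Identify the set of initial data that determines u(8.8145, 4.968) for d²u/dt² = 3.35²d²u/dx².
Domain of dependence: [-7.8283, 25.4573]. Signals travel at speed 3.35, so data within |x - 8.8145| ≤ 3.35·4.968 = 16.6428 can reach the point.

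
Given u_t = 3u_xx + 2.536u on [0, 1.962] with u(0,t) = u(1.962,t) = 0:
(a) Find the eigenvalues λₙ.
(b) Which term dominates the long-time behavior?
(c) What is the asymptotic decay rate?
Eigenvalues: λₙ = 3n²π²/1.962² - 2.536.
First three modes:
  n=1: λ₁ = 3π²/1.962² - 2.536 ≈ 5.156
  n=2: λ₂ = 12π²/1.962² - 2.536 ≈ 28.231
  n=3: λ₃ = 27π²/1.962² - 2.536 ≈ 66.689
Since 3π²/1.962² ≈ 7.692 > 2.536, all λₙ > 0.
The n=1 mode decays slowest → dominates as t → ∞.
Asymptotic: u ~ c₁ sin(πx/1.962) e^{-λ₁t} with decay rate λ₁ ≈ 5.156.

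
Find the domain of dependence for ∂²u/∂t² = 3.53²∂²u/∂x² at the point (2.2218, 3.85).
Domain of dependence: [-11.3687, 15.8123]. Signals travel at speed 3.53, so data within |x - 2.2218| ≤ 3.53·3.85 = 13.5905 can reach the point.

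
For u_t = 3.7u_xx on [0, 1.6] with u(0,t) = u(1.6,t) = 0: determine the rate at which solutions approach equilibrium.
Eigenvalues: λₙ = 3.7n²π²/1.6².
First three modes:
  n=1: λ₁ = 3.7π²/1.6² ≈ 14.265
  n=2: λ₂ = 14.8π²/1.6² ≈ 57.059 (4× faster decay)
  n=3: λ₃ = 33.3π²/1.6² ≈ 128.382 (9× faster decay)
As t → ∞, higher modes decay exponentially faster. The n=1 mode dominates: u ~ c₁ sin(πx/1.6) e^{-λ₁t}.
Decay rate: λ₁ = 3.7π²/1.6² ≈ 14.265.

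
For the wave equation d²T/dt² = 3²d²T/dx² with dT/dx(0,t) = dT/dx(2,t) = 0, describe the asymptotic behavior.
T oscillates about a mean that drifts linearly in t (generically unbounded; no decay). There is no damping, so the nonconstant modes persist as standing waves (energy conserved, no decay). But with Neumann conditions at both ends the constant mode has eigenvalue 0: the spatial mean M(t) of T satisfies M'' = 0, so M(t) = M(0) + M'(0)·t. Unless the initial velocity has zero mean (∫T_t(x,0)dx = 0), the solution grows linearly in t (unbounded, though not exponentially); if it does have zero mean, the solution stays bounded and simply oscillates.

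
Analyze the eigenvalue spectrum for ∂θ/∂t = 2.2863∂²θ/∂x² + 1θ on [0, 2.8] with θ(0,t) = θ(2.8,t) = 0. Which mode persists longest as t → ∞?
Eigenvalues: λₙ = 2.2863n²π²/2.8² - 1.
First three modes:
  n=1: λ₁ = 2.2863π²/2.8² - 1 ≈ 1.878
  n=2: λ₂ = 9.1452π²/2.8² - 1 ≈ 10.513
  n=3: λ₃ = 20.5767π²/2.8² - 1 ≈ 24.904
Since 2.2863π²/2.8² ≈ 2.878 > 1, all λₙ > 0.
The n=1 mode decays slowest → dominates as t → ∞.
Asymptotic: θ ~ c₁ sin(πx/2.8) e^{-λ₁t} with decay rate λ₁ ≈ 1.878.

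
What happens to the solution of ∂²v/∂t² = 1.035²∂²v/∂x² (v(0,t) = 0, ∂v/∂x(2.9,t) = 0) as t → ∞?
v oscillates (no decay). Energy is conserved; the solution oscillates indefinitely as standing waves.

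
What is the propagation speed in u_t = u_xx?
Infinite. The heat equation is parabolic, not hyperbolic, so disturbances propagate instantly.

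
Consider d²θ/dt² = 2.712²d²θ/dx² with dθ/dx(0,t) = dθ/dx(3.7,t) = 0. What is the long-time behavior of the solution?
As t → ∞, θ oscillates about a mean that drifts linearly in t (generically unbounded; no decay). There is no damping, so the nonconstant modes persist as standing waves (energy conserved, no decay). But with Neumann conditions at both ends the constant mode has eigenvalue 0: the spatial mean M(t) of θ satisfies M'' = 0, so M(t) = M(0) + M'(0)·t. Unless the initial velocity has zero mean (∫θ_t(x,0)dx = 0), the solution grows linearly in t (unbounded, though not exponentially); if it does have zero mean, the solution stays bounded and simply oscillates.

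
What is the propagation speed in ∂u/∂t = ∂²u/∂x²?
Infinite. The heat equation is parabolic, not hyperbolic, so disturbances propagate instantly.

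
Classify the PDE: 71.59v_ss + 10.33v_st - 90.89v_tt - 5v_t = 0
A = 71.59, B = 10.33, C = -90.89. Discriminant B² - 4AC = 26133.9693. Since 26133.9693 > 0, hyperbolic.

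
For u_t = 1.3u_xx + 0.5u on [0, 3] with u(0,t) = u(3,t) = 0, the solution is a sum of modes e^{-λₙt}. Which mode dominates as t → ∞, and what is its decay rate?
Eigenvalues: λₙ = 1.3n²π²/3² - 0.5.
First three modes:
  n=1: λ₁ = 1.3π²/3² - 0.5 ≈ 0.926
  n=2: λ₂ = 5.2π²/3² - 0.5 ≈ 5.202
  n=3: λ₃ = 11.7π²/3² - 0.5 ≈ 12.33
Since 1.3π²/3² ≈ 1.426 > 0.5, all λₙ > 0.
The n=1 mode decays slowest → dominates as t → ∞.
Asymptotic: u ~ c₁ sin(πx/3) e^{-λ₁t} with decay rate λ₁ ≈ 0.926.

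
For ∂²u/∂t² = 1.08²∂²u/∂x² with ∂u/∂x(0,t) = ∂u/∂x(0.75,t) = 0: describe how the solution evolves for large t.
u oscillates about a mean that drifts linearly in t (generically unbounded; no decay). There is no damping, so the nonconstant modes persist as standing waves (energy conserved, no decay). But with Neumann conditions at both ends the constant mode has eigenvalue 0: the spatial mean M(t) of u satisfies M'' = 0, so M(t) = M(0) + M'(0)·t. Unless the initial velocity has zero mean (∫u_t(x,0)dx = 0), the solution grows linearly in t (unbounded, though not exponentially); if it does have zero mean, the solution stays bounded and simply oscillates.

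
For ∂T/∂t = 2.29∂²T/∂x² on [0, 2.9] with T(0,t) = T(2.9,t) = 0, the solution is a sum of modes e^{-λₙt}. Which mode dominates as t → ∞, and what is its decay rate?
Eigenvalues: λₙ = 2.29n²π²/2.9².
First three modes:
  n=1: λ₁ = 2.29π²/2.9² ≈ 2.687
  n=2: λ₂ = 9.16π²/2.9² ≈ 10.75 (4× faster decay)
  n=3: λ₃ = 20.61π²/2.9² ≈ 24.187 (9× faster decay)
As t → ∞, higher modes decay exponentially faster. The n=1 mode dominates: T ~ c₁ sin(πx/2.9) e^{-λ₁t}.
Decay rate: λ₁ = 2.29π²/2.9² ≈ 2.687.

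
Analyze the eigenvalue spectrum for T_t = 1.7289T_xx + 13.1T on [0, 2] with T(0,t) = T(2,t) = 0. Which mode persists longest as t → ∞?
Eigenvalues: λₙ = 1.7289n²π²/2² - 13.1.
First three modes:
  n=1: λ₁ = 1.7289π²/2² - 13.1 ≈ -8.834
  n=2: λ₂ = 6.9156π²/2² - 13.1 ≈ 3.964
  n=3: λ₃ = 15.5601π²/2² - 13.1 ≈ 25.293
Since 1.7289π²/2² ≈ 4.266 < 13.1, λ₁ < 0.
The n=1 mode grows fastest (−λₙ is largest for n=1) → dominates.
Asymptotic: T ~ c₁ sin(πx/2) e^{8.834t} (exponential growth at rate −λ₁ ≈ 8.834).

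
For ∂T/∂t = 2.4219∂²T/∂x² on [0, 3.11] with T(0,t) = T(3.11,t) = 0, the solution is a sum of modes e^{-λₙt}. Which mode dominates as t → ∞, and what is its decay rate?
Eigenvalues: λₙ = 2.4219n²π²/3.11².
First three modes:
  n=1: λ₁ = 2.4219π²/3.11² ≈ 2.471
  n=2: λ₂ = 9.6876π²/3.11² ≈ 9.885 (4× faster decay)
  n=3: λ₃ = 21.7971π²/3.11² ≈ 22.242 (9× faster decay)
As t → ∞, higher modes decay exponentially faster. The n=1 mode dominates: T ~ c₁ sin(πx/3.11) e^{-λ₁t}.
Decay rate: λ₁ = 2.4219π²/3.11² ≈ 2.471.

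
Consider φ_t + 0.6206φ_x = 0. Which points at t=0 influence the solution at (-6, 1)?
A single point: x = -6.6206. The characteristic through (-6, 1) is x - 0.6206t = const, so x = -6 - 0.6206·1 = -6.6206.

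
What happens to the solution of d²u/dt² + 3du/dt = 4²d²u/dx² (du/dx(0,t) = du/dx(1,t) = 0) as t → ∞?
u → constant (steady state). Damping (γ=3) dissipates the nonconstant modes; with Neumann BCs the spatial average obeys M''+γM'=0 and tends to a finite limit.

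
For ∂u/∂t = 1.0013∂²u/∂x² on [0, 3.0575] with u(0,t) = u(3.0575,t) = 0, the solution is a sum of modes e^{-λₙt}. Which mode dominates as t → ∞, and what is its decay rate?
Eigenvalues: λₙ = 1.0013n²π²/3.0575².
First three modes:
  n=1: λ₁ = 1.0013π²/3.0575² ≈ 1.057
  n=2: λ₂ = 4.0052π²/3.0575² ≈ 4.229 (4× faster decay)
  n=3: λ₃ = 9.0117π²/3.0575² ≈ 9.514 (9× faster decay)
As t → ∞, higher modes decay exponentially faster. The n=1 mode dominates: u ~ c₁ sin(πx/3.0575) e^{-λ₁t}.
Decay rate: λ₁ = 1.0013π²/3.0575² ≈ 1.057.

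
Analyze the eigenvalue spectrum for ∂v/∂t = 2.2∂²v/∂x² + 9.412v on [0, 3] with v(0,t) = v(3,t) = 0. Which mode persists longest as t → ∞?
Eigenvalues: λₙ = 2.2n²π²/3² - 9.412.
First three modes:
  n=1: λ₁ = 2.2π²/3² - 9.412 ≈ -6.999
  n=2: λ₂ = 8.8π²/3² - 9.412 ≈ 0.238
  n=3: λ₃ = 19.8π²/3² - 9.412 ≈ 12.301
Since 2.2π²/3² ≈ 2.413 < 9.412, λ₁ < 0.
The n=1 mode grows fastest (−λₙ is largest for n=1) → dominates.
Asymptotic: v ~ c₁ sin(πx/3) e^{6.999t} (exponential growth at rate −λ₁ ≈ 6.999).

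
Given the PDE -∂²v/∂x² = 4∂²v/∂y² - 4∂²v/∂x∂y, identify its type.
Rewriting in standard form: -∂²v/∂x² + 4∂²v/∂x∂y - 4∂²v/∂y² = 0. The second-order coefficients are A = -1, B = 4, C = -4. Since B² - 4AC = 0 = 0, this is a parabolic PDE.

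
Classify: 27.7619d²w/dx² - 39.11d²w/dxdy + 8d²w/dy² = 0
Hyperbolic (discriminant = 641.2113).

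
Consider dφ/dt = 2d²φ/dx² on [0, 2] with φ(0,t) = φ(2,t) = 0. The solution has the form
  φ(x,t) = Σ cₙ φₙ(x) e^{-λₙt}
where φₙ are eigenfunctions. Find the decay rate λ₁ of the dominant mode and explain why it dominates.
Eigenvalues: λₙ = 2n²π²/2².
First three modes:
  n=1: λ₁ = 2π²/2² ≈ 4.935
  n=2: λ₂ = 8π²/2² ≈ 19.739 (4× faster decay)
  n=3: λ₃ = 18π²/2² ≈ 44.413 (9× faster decay)
As t → ∞, higher modes decay exponentially faster. The n=1 mode dominates: φ ~ c₁ sin(πx/2) e^{-λ₁t}.
Decay rate: λ₁ = 2π²/2² ≈ 4.935.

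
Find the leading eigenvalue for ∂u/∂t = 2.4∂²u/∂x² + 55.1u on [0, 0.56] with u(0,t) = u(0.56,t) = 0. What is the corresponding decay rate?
Eigenvalues: λₙ = 2.4n²π²/0.56² - 55.1.
First three modes:
  n=1: λ₁ = 2.4π²/0.56² - 55.1 ≈ 20.433
  n=2: λ₂ = 9.6π²/0.56² - 55.1 ≈ 247.031
  n=3: λ₃ = 21.6π²/0.56² - 55.1 ≈ 624.694
Since 2.4π²/0.56² ≈ 75.533 > 55.1, all λₙ > 0.
The n=1 mode decays slowest → dominates as t → ∞.
Asymptotic: u ~ c₁ sin(πx/0.56) e^{-λ₁t} with decay rate λ₁ ≈ 20.433.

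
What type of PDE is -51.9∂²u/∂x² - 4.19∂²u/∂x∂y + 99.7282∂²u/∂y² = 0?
With A = -51.9, B = -4.19, C = 99.7282, the discriminant is 20721.13042. This is a hyperbolic PDE.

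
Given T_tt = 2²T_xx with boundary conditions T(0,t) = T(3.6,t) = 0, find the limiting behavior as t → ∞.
T oscillates (no decay). Energy is conserved; the solution oscillates indefinitely as standing waves.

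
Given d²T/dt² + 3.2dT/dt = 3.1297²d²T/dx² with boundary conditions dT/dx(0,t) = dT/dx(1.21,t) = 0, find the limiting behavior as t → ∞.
T → constant (steady state). Damping (γ=3.2) dissipates the nonconstant modes; with Neumann BCs the spatial average obeys M''+γM'=0 and tends to a finite limit.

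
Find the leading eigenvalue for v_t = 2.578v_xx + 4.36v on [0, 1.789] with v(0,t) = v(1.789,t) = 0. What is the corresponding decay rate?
Eigenvalues: λₙ = 2.578n²π²/1.789² - 4.36.
First three modes:
  n=1: λ₁ = 2.578π²/1.789² - 4.36 ≈ 3.59
  n=2: λ₂ = 10.312π²/1.789² - 4.36 ≈ 27.44
  n=3: λ₃ = 23.202π²/1.789² - 4.36 ≈ 67.189
Since 2.578π²/1.789² ≈ 7.95 > 4.36, all λₙ > 0.
The n=1 mode decays slowest → dominates as t → ∞.
Asymptotic: v ~ c₁ sin(πx/1.789) e^{-λ₁t} with decay rate λ₁ ≈ 3.59.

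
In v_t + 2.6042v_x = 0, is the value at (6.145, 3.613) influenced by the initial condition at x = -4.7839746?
No. Only data at x = -3.2639746 affects (6.145, 3.613). Advection has one-way propagation along characteristics.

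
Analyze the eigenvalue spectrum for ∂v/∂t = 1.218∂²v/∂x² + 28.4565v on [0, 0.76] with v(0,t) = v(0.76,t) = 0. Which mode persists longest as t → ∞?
Eigenvalues: λₙ = 1.218n²π²/0.76² - 28.4565.
First three modes:
  n=1: λ₁ = 1.218π²/0.76² - 28.4565 ≈ -7.644
  n=2: λ₂ = 4.872π²/0.76² - 28.4565 ≈ 54.793
  n=3: λ₃ = 10.962π²/0.76² - 28.4565 ≈ 158.854
Since 1.218π²/0.76² ≈ 20.812 < 28.4565, λ₁ < 0.
The n=1 mode grows fastest (−λₙ is largest for n=1) → dominates.
Asymptotic: v ~ c₁ sin(πx/0.76) e^{7.644t} (exponential growth at rate −λ₁ ≈ 7.644).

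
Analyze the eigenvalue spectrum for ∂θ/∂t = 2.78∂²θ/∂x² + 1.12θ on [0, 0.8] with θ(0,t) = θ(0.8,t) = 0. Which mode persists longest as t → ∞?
Eigenvalues: λₙ = 2.78n²π²/0.8² - 1.12.
First three modes:
  n=1: λ₁ = 2.78π²/0.8² - 1.12 ≈ 41.751
  n=2: λ₂ = 11.12π²/0.8² - 1.12 ≈ 170.364
  n=3: λ₃ = 25.02π²/0.8² - 1.12 ≈ 384.72
Since 2.78π²/0.8² ≈ 42.871 > 1.12, all λₙ > 0.
The n=1 mode decays slowest → dominates as t → ∞.
Asymptotic: θ ~ c₁ sin(πx/0.8) e^{-λ₁t} with decay rate λ₁ ≈ 41.751.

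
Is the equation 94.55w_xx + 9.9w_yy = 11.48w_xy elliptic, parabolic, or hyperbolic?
Rewriting in standard form: 94.55w_xx - 11.48w_xy + 9.9w_yy = 0. Computing B² - 4AC with A = 94.55, B = -11.48, C = 9.9: discriminant = -3612.3896 (negative). Answer: elliptic.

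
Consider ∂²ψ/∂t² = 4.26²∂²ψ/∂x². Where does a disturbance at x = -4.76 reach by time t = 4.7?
Domain of influence: [-24.782, 15.262]. Data at x = -4.76 spreads outward at speed 4.26.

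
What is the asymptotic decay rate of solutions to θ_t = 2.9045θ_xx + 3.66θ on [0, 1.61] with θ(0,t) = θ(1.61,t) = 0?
Eigenvalues: λₙ = 2.9045n²π²/1.61² - 3.66.
First three modes:
  n=1: λ₁ = 2.9045π²/1.61² - 3.66 ≈ 7.399
  n=2: λ₂ = 11.618π²/1.61² - 3.66 ≈ 40.576
  n=3: λ₃ = 26.1405π²/1.61² - 3.66 ≈ 95.872
Since 2.9045π²/1.61² ≈ 11.059 > 3.66, all λₙ > 0.
The n=1 mode decays slowest → dominates as t → ∞.
Asymptotic: θ ~ c₁ sin(πx/1.61) e^{-λ₁t} with decay rate λ₁ ≈ 7.399.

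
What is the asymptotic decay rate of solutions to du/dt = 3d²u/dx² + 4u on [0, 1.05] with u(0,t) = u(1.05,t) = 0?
Eigenvalues: λₙ = 3n²π²/1.05² - 4.
First three modes:
  n=1: λ₁ = 3π²/1.05² - 4 ≈ 22.856
  n=2: λ₂ = 12π²/1.05² - 4 ≈ 103.424
  n=3: λ₃ = 27π²/1.05² - 4 ≈ 237.705
Since 3π²/1.05² ≈ 26.856 > 4, all λₙ > 0.
The n=1 mode decays slowest → dominates as t → ∞.
Asymptotic: u ~ c₁ sin(πx/1.05) e^{-λ₁t} with decay rate λ₁ ≈ 22.856.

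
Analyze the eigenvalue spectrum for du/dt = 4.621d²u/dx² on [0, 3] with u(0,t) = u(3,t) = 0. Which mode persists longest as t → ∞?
Eigenvalues: λₙ = 4.621n²π²/3².
First three modes:
  n=1: λ₁ = 4.621π²/3² ≈ 5.067
  n=2: λ₂ = 18.484π²/3² ≈ 20.27 (4× faster decay)
  n=3: λ₃ = 41.589π²/3² ≈ 45.607 (9× faster decay)
As t → ∞, higher modes decay exponentially faster. The n=1 mode dominates: u ~ c₁ sin(πx/3) e^{-λ₁t}.
Decay rate: λ₁ = 4.621π²/3² ≈ 5.067.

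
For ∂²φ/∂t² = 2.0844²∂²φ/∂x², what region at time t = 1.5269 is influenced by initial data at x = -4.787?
Domain of influence: [-7.96967036, -1.60432964]. Data at x = -4.787 spreads outward at speed 2.0844.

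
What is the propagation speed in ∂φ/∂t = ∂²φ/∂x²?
Infinite. The heat equation is parabolic, not hyperbolic, so disturbances propagate instantly.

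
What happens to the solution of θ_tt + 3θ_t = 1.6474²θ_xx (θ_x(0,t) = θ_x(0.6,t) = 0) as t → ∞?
θ → constant (steady state). Damping (γ=3) dissipates the nonconstant modes; with Neumann BCs the spatial average obeys M''+γM'=0 and tends to a finite limit.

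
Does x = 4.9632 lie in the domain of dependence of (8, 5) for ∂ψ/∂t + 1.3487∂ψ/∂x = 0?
No. Only data at x = 1.2565 affects (8, 5). Advection has one-way propagation along characteristics.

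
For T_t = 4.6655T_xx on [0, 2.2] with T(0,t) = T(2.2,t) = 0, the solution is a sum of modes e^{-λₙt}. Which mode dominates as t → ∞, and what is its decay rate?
Eigenvalues: λₙ = 4.6655n²π²/2.2².
First three modes:
  n=1: λ₁ = 4.6655π²/2.2² ≈ 9.514
  n=2: λ₂ = 18.662π²/2.2² ≈ 38.055 (4× faster decay)
  n=3: λ₃ = 41.9895π²/2.2² ≈ 85.624 (9× faster decay)
As t → ∞, higher modes decay exponentially faster. The n=1 mode dominates: T ~ c₁ sin(πx/2.2) e^{-λ₁t}.
Decay rate: λ₁ = 4.6655π²/2.2² ≈ 9.514.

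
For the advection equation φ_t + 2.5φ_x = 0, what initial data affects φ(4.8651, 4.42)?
A single point: x = -6.1849. The characteristic through (4.8651, 4.42) is x - 2.5t = const, so x = 4.8651 - 2.5·4.42 = -6.1849.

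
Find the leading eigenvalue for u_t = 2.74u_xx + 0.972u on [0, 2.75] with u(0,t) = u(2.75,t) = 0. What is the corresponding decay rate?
Eigenvalues: λₙ = 2.74n²π²/2.75² - 0.972.
First three modes:
  n=1: λ₁ = 2.74π²/2.75² - 0.972 ≈ 2.604
  n=2: λ₂ = 10.96π²/2.75² - 0.972 ≈ 13.332
  n=3: λ₃ = 24.66π²/2.75² - 0.972 ≈ 31.211
Since 2.74π²/2.75² ≈ 3.576 > 0.972, all λₙ > 0.
The n=1 mode decays slowest → dominates as t → ∞.
Asymptotic: u ~ c₁ sin(πx/2.75) e^{-λ₁t} with decay rate λ₁ ≈ 2.604.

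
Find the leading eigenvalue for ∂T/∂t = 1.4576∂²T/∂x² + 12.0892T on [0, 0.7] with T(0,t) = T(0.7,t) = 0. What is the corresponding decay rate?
Eigenvalues: λₙ = 1.4576n²π²/0.7² - 12.0892.
First three modes:
  n=1: λ₁ = 1.4576π²/0.7² - 12.0892 ≈ 17.27
  n=2: λ₂ = 5.8304π²/0.7² - 12.0892 ≈ 105.347
  n=3: λ₃ = 13.1184π²/0.7² - 12.0892 ≈ 252.142
Since 1.4576π²/0.7² ≈ 29.359 > 12.0892, all λₙ > 0.
The n=1 mode decays slowest → dominates as t → ∞.
Asymptotic: T ~ c₁ sin(πx/0.7) e^{-λ₁t} with decay rate λ₁ ≈ 17.27.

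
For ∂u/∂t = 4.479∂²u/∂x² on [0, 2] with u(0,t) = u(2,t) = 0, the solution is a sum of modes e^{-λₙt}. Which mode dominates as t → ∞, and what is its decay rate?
Eigenvalues: λₙ = 4.479n²π²/2².
First three modes:
  n=1: λ₁ = 4.479π²/2² ≈ 11.051
  n=2: λ₂ = 17.916π²/2² ≈ 44.206 (4× faster decay)
  n=3: λ₃ = 40.311π²/2² ≈ 99.463 (9× faster decay)
As t → ∞, higher modes decay exponentially faster. The n=1 mode dominates: u ~ c₁ sin(πx/2) e^{-λ₁t}.
Decay rate: λ₁ = 4.479π²/2² ≈ 11.051.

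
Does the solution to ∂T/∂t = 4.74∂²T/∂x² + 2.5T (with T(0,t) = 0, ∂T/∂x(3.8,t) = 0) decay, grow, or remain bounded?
T grows unboundedly. Reaction dominates diffusion (r=2.5 > κπ²/(4L²)≈0.81); solution grows exponentially.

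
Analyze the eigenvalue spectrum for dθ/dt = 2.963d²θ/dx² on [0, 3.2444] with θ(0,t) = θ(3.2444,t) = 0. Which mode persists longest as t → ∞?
Eigenvalues: λₙ = 2.963n²π²/3.2444².
First three modes:
  n=1: λ₁ = 2.963π²/3.2444² ≈ 2.778
  n=2: λ₂ = 11.852π²/3.2444² ≈ 11.113 (4× faster decay)
  n=3: λ₃ = 26.667π²/3.2444² ≈ 25.004 (9× faster decay)
As t → ∞, higher modes decay exponentially faster. The n=1 mode dominates: θ ~ c₁ sin(πx/3.2444) e^{-λ₁t}.
Decay rate: λ₁ = 2.963π²/3.2444² ≈ 2.778.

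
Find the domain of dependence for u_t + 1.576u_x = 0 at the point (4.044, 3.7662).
A single point: x = -1.8915312. The characteristic through (4.044, 3.7662) is x - 1.576t = const, so x = 4.044 - 1.576·3.7662 = -1.8915312.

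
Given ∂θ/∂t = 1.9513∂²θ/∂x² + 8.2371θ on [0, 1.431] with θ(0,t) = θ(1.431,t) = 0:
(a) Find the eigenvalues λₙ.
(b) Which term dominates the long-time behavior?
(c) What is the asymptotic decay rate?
Eigenvalues: λₙ = 1.9513n²π²/1.431² - 8.2371.
First three modes:
  n=1: λ₁ = 1.9513π²/1.431² - 8.2371 ≈ 1.168
  n=2: λ₂ = 7.8052π²/1.431² - 8.2371 ≈ 29.382
  n=3: λ₃ = 17.5617π²/1.431² - 8.2371 ≈ 76.405
Since 1.9513π²/1.431² ≈ 9.405 > 8.2371, all λₙ > 0.
The n=1 mode decays slowest → dominates as t → ∞.
Asymptotic: θ ~ c₁ sin(πx/1.431) e^{-λ₁t} with decay rate λ₁ ≈ 1.168.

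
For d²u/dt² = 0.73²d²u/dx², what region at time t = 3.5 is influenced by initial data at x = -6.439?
Domain of influence: [-8.994, -3.884]. Data at x = -6.439 spreads outward at speed 0.73.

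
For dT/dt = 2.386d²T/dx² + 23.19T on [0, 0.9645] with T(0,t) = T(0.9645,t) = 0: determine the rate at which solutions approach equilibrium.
Eigenvalues: λₙ = 2.386n²π²/0.9645² - 23.19.
First three modes:
  n=1: λ₁ = 2.386π²/0.9645² - 23.19 ≈ 2.124
  n=2: λ₂ = 9.544π²/0.9645² - 23.19 ≈ 78.067
  n=3: λ₃ = 21.474π²/0.9645² - 23.19 ≈ 204.639
Since 2.386π²/0.9645² ≈ 25.314 > 23.19, all λₙ > 0.
The n=1 mode decays slowest → dominates as t → ∞.
Asymptotic: T ~ c₁ sin(πx/0.9645) e^{-λ₁t} with decay rate λ₁ ≈ 2.124.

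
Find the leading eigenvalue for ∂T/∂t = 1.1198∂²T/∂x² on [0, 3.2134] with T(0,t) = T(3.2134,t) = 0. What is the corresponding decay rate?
Eigenvalues: λₙ = 1.1198n²π²/3.2134².
First three modes:
  n=1: λ₁ = 1.1198π²/3.2134² ≈ 1.07
  n=2: λ₂ = 4.4792π²/3.2134² ≈ 4.281 (4× faster decay)
  n=3: λ₃ = 10.0782π²/3.2134² ≈ 9.633 (9× faster decay)
As t → ∞, higher modes decay exponentially faster. The n=1 mode dominates: T ~ c₁ sin(πx/3.2134) e^{-λ₁t}.
Decay rate: λ₁ = 1.1198π²/3.2134² ≈ 1.07.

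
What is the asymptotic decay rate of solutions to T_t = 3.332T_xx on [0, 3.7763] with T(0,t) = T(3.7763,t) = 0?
Eigenvalues: λₙ = 3.332n²π²/3.7763².
First three modes:
  n=1: λ₁ = 3.332π²/3.7763² ≈ 2.306
  n=2: λ₂ = 13.328π²/3.7763² ≈ 9.224 (4× faster decay)
  n=3: λ₃ = 29.988π²/3.7763² ≈ 20.755 (9× faster decay)
As t → ∞, higher modes decay exponentially faster. The n=1 mode dominates: T ~ c₁ sin(πx/3.7763) e^{-λ₁t}.
Decay rate: λ₁ = 3.332π²/3.7763² ≈ 2.306.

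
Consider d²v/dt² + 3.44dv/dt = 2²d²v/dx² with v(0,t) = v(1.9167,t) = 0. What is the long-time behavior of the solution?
As t → ∞, v → 0. Damping (γ=3.44) dissipates energy; oscillations decay exponentially.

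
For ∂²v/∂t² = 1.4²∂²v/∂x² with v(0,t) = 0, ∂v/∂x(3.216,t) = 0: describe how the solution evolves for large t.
v oscillates (no decay). Energy is conserved; the solution oscillates indefinitely as standing waves.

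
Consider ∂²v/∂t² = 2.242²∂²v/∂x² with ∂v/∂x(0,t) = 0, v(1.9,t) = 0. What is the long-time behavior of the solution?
As t → ∞, v oscillates (no decay). Energy is conserved; the solution oscillates indefinitely as standing waves.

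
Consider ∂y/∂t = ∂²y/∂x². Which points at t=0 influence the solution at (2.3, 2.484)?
The entire real line. The heat equation has infinite propagation speed: any initial disturbance instantly affects all points (though exponentially small far away).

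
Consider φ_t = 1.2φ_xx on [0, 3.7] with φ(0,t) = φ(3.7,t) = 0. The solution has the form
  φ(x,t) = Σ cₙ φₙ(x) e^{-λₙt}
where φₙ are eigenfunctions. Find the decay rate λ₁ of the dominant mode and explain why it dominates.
Eigenvalues: λₙ = 1.2n²π²/3.7².
First three modes:
  n=1: λ₁ = 1.2π²/3.7² ≈ 0.865
  n=2: λ₂ = 4.8π²/3.7² ≈ 3.46 (4× faster decay)
  n=3: λ₃ = 10.8π²/3.7² ≈ 7.786 (9× faster decay)
As t → ∞, higher modes decay exponentially faster. The n=1 mode dominates: φ ~ c₁ sin(πx/3.7) e^{-λ₁t}.
Decay rate: λ₁ = 1.2π²/3.7² ≈ 0.865.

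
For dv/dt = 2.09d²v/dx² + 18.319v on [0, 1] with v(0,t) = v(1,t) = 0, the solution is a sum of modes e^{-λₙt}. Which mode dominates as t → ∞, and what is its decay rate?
Eigenvalues: λₙ = 2.09n²π²/1² - 18.319.
First three modes:
  n=1: λ₁ = 2.09π² - 18.319 ≈ 2.308
  n=2: λ₂ = 8.36π² - 18.319 ≈ 64.191
  n=3: λ₃ = 18.81π² - 18.319 ≈ 167.328
Since 2.09π² ≈ 20.627 > 18.319, all λₙ > 0.
The n=1 mode decays slowest → dominates as t → ∞.
Asymptotic: v ~ c₁ sin(πx/1) e^{-λ₁t} with decay rate λ₁ ≈ 2.308.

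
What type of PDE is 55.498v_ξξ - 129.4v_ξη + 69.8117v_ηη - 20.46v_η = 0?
With A = 55.498, B = -129.4, C = 69.8117, the discriminant is 1246.7210936. This is a hyperbolic PDE.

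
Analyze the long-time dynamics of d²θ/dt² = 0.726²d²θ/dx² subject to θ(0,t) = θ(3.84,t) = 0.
Long-time behavior: θ oscillates (no decay). Energy is conserved; the solution oscillates indefinitely as standing waves.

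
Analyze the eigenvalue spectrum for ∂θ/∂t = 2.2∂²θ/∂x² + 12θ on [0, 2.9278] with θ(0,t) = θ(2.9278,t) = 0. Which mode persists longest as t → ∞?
Eigenvalues: λₙ = 2.2n²π²/2.9278² - 12.
First three modes:
  n=1: λ₁ = 2.2π²/2.9278² - 12 ≈ -9.467
  n=2: λ₂ = 8.8π²/2.9278² - 12 ≈ -1.868
  n=3: λ₃ = 19.8π²/2.9278² - 12 ≈ 10.797
Since 2.2π²/2.9278² ≈ 2.533 < 12, λ₁ < 0.
The n=1 mode grows fastest (−λₙ is largest for n=1) → dominates.
Asymptotic: θ ~ c₁ sin(πx/2.9278) e^{9.467t} (exponential growth at rate −λ₁ ≈ 9.467).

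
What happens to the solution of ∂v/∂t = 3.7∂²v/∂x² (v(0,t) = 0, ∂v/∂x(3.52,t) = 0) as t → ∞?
v → 0. Heat escapes through the Dirichlet boundary.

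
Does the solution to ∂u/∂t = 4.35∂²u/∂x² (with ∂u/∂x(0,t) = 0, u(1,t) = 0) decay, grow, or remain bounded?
u → 0. Heat escapes through the Dirichlet boundary.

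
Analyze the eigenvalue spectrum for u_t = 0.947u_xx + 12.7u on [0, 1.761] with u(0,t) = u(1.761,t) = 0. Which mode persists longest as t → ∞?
Eigenvalues: λₙ = 0.947n²π²/1.761² - 12.7.
First three modes:
  n=1: λ₁ = 0.947π²/1.761² - 12.7 ≈ -9.686
  n=2: λ₂ = 3.788π²/1.761² - 12.7 ≈ -0.644
  n=3: λ₃ = 8.523π²/1.761² - 12.7 ≈ 14.425
Since 0.947π²/1.761² ≈ 3.014 < 12.7, λ₁ < 0.
The n=1 mode grows fastest (−λₙ is largest for n=1) → dominates.
Asymptotic: u ~ c₁ sin(πx/1.761) e^{9.686t} (exponential growth at rate −λ₁ ≈ 9.686).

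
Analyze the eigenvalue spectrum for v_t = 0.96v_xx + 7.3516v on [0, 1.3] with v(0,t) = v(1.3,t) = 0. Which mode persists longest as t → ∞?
Eigenvalues: λₙ = 0.96n²π²/1.3² - 7.3516.
First three modes:
  n=1: λ₁ = 0.96π²/1.3² - 7.3516 ≈ -1.745
  n=2: λ₂ = 3.84π²/1.3² - 7.3516 ≈ 15.074
  n=3: λ₃ = 8.64π²/1.3² - 7.3516 ≈ 43.106
Since 0.96π²/1.3² ≈ 5.606 < 7.3516, λ₁ < 0.
The n=1 mode grows fastest (−λₙ is largest for n=1) → dominates.
Asymptotic: v ~ c₁ sin(πx/1.3) e^{1.745t} (exponential growth at rate −λ₁ ≈ 1.745).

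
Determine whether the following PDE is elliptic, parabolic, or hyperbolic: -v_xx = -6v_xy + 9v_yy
Rewriting in standard form: -v_xx + 6v_xy - 9v_yy = 0. Coefficients: A = -1, B = 6, C = -9. B² - 4AC = 0, which is zero, so the equation is parabolic.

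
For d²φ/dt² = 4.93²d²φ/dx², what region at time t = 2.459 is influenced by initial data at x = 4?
Domain of influence: [-8.12287, 16.12287]. Data at x = 4 spreads outward at speed 4.93.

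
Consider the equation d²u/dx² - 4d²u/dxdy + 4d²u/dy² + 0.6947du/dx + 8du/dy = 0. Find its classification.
Parabolic. (A = 1, B = -4, C = 4 gives B² - 4AC = 0.)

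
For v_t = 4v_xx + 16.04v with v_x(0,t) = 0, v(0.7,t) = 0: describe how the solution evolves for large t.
v → 0. Diffusion dominates reaction (r=16.04 < κπ²/(4L²)≈20.14); solution decays.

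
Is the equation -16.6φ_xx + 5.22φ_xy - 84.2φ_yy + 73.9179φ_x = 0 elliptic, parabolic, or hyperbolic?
Computing B² - 4AC with A = -16.6, B = 5.22, C = -84.2: discriminant = -5563.6316 (negative). Answer: elliptic.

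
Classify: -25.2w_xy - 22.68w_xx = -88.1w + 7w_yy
Rewriting in standard form: -22.68w_xx - 25.2w_xy - 7w_yy + 88.1w = 0. Parabolic (discriminant = 0).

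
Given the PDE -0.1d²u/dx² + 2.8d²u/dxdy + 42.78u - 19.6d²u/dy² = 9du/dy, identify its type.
Rewriting in standard form: -0.1d²u/dx² + 2.8d²u/dxdy - 19.6d²u/dy² - 9du/dy + 42.78u = 0. The second-order coefficients are A = -0.1, B = 2.8, C = -19.6. Since B² - 4AC = 0 = 0, this is a parabolic PDE.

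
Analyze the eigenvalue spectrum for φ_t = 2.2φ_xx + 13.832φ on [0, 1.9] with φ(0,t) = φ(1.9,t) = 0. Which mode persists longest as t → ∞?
Eigenvalues: λₙ = 2.2n²π²/1.9² - 13.832.
First three modes:
  n=1: λ₁ = 2.2π²/1.9² - 13.832 ≈ -7.817
  n=2: λ₂ = 8.8π²/1.9² - 13.832 ≈ 10.227
  n=3: λ₃ = 19.8π²/1.9² - 13.832 ≈ 40.3
Since 2.2π²/1.9² ≈ 6.015 < 13.832, λ₁ < 0.
The n=1 mode grows fastest (−λₙ is largest for n=1) → dominates.
Asymptotic: φ ~ c₁ sin(πx/1.9) e^{7.817t} (exponential growth at rate −λ₁ ≈ 7.817).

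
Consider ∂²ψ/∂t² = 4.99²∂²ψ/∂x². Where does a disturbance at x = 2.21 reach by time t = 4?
Domain of influence: [-17.75, 22.17]. Data at x = 2.21 spreads outward at speed 4.99.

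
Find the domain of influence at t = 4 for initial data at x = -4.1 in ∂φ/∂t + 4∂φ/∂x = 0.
At x = 11.9. The characteristic carries data from (-4.1, 0) to (11.9, 4).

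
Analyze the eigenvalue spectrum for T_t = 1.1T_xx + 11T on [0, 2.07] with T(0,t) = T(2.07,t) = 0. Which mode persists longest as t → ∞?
Eigenvalues: λₙ = 1.1n²π²/2.07² - 11.
First three modes:
  n=1: λ₁ = 1.1π²/2.07² - 11 ≈ -8.466
  n=2: λ₂ = 4.4π²/2.07² - 11 ≈ -0.865
  n=3: λ₃ = 9.9π²/2.07² - 11 ≈ 11.803
Since 1.1π²/2.07² ≈ 2.534 < 11, λ₁ < 0.
The n=1 mode grows fastest (−λₙ is largest for n=1) → dominates.
Asymptotic: T ~ c₁ sin(πx/2.07) e^{8.466t} (exponential growth at rate −λ₁ ≈ 8.466).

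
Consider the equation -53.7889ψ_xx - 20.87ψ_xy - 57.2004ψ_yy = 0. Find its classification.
Elliptic. (A = -53.7889, B = -20.87, C = -57.2004 gives B² - 4AC = -11871.42948224.)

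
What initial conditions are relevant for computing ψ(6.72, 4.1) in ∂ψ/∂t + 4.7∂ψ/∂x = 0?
A single point: x = -12.55. The characteristic through (6.72, 4.1) is x - 4.7t = const, so x = 6.72 - 4.7·4.1 = -12.55.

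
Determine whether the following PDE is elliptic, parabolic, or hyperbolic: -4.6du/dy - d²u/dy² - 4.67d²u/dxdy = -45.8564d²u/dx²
Rewriting in standard form: 45.8564d²u/dx² - 4.67d²u/dxdy - d²u/dy² - 4.6du/dy = 0. Coefficients: A = 45.8564, B = -4.67, C = -1. B² - 4AC = 205.2345, which is positive, so the equation is hyperbolic.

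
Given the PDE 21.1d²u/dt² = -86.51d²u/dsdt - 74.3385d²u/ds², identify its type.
Rewriting in standard form: 74.3385d²u/ds² + 86.51d²u/dsdt + 21.1d²u/dt² = 0. The second-order coefficients are A = 74.3385, B = 86.51, C = 21.1. Since B² - 4AC = 1209.8107 > 0, this is a hyperbolic PDE.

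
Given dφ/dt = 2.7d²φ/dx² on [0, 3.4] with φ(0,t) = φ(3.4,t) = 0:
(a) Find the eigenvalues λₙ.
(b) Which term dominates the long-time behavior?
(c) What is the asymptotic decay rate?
Eigenvalues: λₙ = 2.7n²π²/3.4².
First three modes:
  n=1: λ₁ = 2.7π²/3.4² ≈ 2.305
  n=2: λ₂ = 10.8π²/3.4² ≈ 9.221 (4× faster decay)
  n=3: λ₃ = 24.3π²/3.4² ≈ 20.747 (9× faster decay)
As t → ∞, higher modes decay exponentially faster. The n=1 mode dominates: φ ~ c₁ sin(πx/3.4) e^{-λ₁t}.
Decay rate: λ₁ = 2.7π²/3.4² ≈ 2.305.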